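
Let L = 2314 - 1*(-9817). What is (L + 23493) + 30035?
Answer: 65659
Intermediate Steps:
L = 12131 (L = 2314 + 9817 = 12131)
(L + 23493) + 30035 = (12131 + 23493) + 30035 = 35624 + 30035 = 65659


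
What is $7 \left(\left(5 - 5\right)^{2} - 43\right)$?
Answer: $-301$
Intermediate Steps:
$7 \left(\left(5 - 5\right)^{2} - 43\right) = 7 \left(0^{2} - 43\right) = 7 \left(0 - 43\right) = 7 \left(-43\right) = -301$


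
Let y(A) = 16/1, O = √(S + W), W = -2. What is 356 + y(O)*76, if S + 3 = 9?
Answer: 1572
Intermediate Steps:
S = 6 (S = -3 + 9 = 6)
O = 2 (O = √(6 - 2) = √4 = 2)
y(A) = 16 (y(A) = 16*1 = 16)
356 + y(O)*76 = 356 + 16*76 = 356 + 1216 = 1572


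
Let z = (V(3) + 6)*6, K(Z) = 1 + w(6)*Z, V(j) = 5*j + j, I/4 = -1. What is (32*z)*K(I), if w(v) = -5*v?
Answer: 557568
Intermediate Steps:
I = -4 (I = 4*(-1) = -4)
V(j) = 6*j
K(Z) = 1 - 30*Z (K(Z) = 1 + (-5*6)*Z = 1 - 30*Z)
z = 144 (z = (6*3 + 6)*6 = (18 + 6)*6 = 24*6 = 144)
(32*z)*K(I) = (32*144)*(1 - 30*(-4)) = 4608*(1 + 120) = 4608*121 = 557568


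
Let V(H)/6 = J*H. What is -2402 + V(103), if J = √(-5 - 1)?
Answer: -2402 + 618*I*√6 ≈ -2402.0 + 1513.8*I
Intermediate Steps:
J = I*√6 (J = √(-6) = I*√6 ≈ 2.4495*I)
V(H) = 6*I*H*√6 (V(H) = 6*((I*√6)*H) = 6*(I*H*√6) = 6*I*H*√6)
-2402 + V(103) = -2402 + 6*I*103*√6 = -2402 + 618*I*√6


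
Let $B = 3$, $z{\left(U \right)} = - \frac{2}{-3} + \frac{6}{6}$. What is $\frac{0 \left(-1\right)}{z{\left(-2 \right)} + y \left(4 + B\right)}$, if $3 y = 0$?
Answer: $0$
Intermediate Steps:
$z{\left(U \right)} = \frac{5}{3}$ ($z{\left(U \right)} = \left(-2\right) \left(- \frac{1}{3}\right) + 6 \cdot \frac{1}{6} = \frac{2}{3} + 1 = \frac{5}{3}$)
$y = 0$ ($y = \frac{1}{3} \cdot 0 = 0$)
$\frac{0 \left(-1\right)}{z{\left(-2 \right)} + y \left(4 + B\right)} = \frac{0 \left(-1\right)}{\frac{5}{3} + 0 \left(4 + 3\right)} = \frac{0}{\frac{5}{3} + 0 \cdot 7} = \frac{0}{\frac{5}{3} + 0} = \frac{0}{\frac{5}{3}} = 0 \cdot \frac{3}{5} = 0$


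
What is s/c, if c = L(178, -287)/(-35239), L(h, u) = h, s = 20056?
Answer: -353376692/89 ≈ -3.9705e+6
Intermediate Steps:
c = -178/35239 (c = 178/(-35239) = 178*(-1/35239) = -178/35239 ≈ -0.0050512)
s/c = 20056/(-178/35239) = 20056*(-35239/178) = -353376692/89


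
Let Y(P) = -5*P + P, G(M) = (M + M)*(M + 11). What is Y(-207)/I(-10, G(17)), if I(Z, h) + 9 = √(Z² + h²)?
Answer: 7452/906323 + 1656*√226601/906323 ≈ 0.87800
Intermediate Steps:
G(M) = 2*M*(11 + M) (G(M) = (2*M)*(11 + M) = 2*M*(11 + M))
Y(P) = -4*P
I(Z, h) = -9 + √(Z² + h²)
Y(-207)/I(-10, G(17)) = (-4*(-207))/(-9 + √((-10)² + (2*17*(11 + 17))²)) = 828/(-9 + √(100 + (2*17*28)²)) = 828/(-9 + √(100 + 952²)) = 828/(-9 + √(100 + 906304)) = 828/(-9 + √906404) = 828/(-9 + 2*√226601)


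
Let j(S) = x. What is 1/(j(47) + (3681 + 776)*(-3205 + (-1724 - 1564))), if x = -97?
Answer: -1/28939398 ≈ -3.4555e-8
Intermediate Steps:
j(S) = -97
1/(j(47) + (3681 + 776)*(-3205 + (-1724 - 1564))) = 1/(-97 + (3681 + 776)*(-3205 + (-1724 - 1564))) = 1/(-97 + 4457*(-3205 - 3288)) = 1/(-97 + 4457*(-6493)) = 1/(-97 - 28939301) = 1/(-28939398) = -1/28939398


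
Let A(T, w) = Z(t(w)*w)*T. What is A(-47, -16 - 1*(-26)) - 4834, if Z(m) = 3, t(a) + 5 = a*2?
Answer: -4975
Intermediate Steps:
t(a) = -5 + 2*a (t(a) = -5 + a*2 = -5 + 2*a)
A(T, w) = 3*T
A(-47, -16 - 1*(-26)) - 4834 = 3*(-47) - 4834 = -141 - 4834 = -4975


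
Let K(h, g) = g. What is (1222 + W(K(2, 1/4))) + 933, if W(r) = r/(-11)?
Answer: 94819/44 ≈ 2155.0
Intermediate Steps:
W(r) = -r/11 (W(r) = r*(-1/11) = -r/11)
(1222 + W(K(2, 1/4))) + 933 = (1222 - 1/11/4) + 933 = (1222 - 1/11*¼) + 933 = (1222 - 1/44) + 933 = 53767/44 + 933 = 94819/44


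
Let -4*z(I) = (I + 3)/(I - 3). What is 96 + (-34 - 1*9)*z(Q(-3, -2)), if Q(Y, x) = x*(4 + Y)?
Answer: 1877/20 ≈ 93.850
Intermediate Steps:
z(I) = -(3 + I)/(4*(-3 + I)) (z(I) = -(I + 3)/(4*(I - 3)) = -(3 + I)/(4*(-3 + I)))
96 + (-34 - 1*9)*z(Q(-3, -2)) = 96 + (-34 - 1*9)*((-3 - (-2)*(4 - 3))/(4*(-3 - 2*(4 - 3)))) = 96 + (-34 - 9)*((-3 - (-2))/(4*(-3 - 2*1))) = 96 - 43*(-3 - 1*(-2))/(4*(-3 - 2)) = 96 - 43*(-3 + 2)/(4*(-5)) = 96 - 43*(-1)*(-1)/(4*5) = 96 - 43*1/20 = 96 - 43/20 = 1877/20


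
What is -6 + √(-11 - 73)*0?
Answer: -6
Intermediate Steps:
-6 + √(-11 - 73)*0 = -6 + √(-84)*0 = -6 + (2*I*√21)*0 = -6 + 0 = -6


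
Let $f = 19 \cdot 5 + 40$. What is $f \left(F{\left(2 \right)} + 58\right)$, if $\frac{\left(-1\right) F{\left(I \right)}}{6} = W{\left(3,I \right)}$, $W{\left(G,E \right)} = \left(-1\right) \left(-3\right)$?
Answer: $5400$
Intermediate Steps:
$W{\left(G,E \right)} = 3$
$F{\left(I \right)} = -18$ ($F{\left(I \right)} = \left(-6\right) 3 = -18$)
$f = 135$ ($f = 95 + 40 = 135$)
$f \left(F{\left(2 \right)} + 58\right) = 135 \left(-18 + 58\right) = 135 \cdot 40 = 5400$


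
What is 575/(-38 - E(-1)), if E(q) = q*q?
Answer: -575/39 ≈ -14.744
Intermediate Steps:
E(q) = q²
575/(-38 - E(-1)) = 575/(-38 - 1*(-1)²) = 575/(-38 - 1*1) = 575/(-38 - 1) = 575/(-39) = 575*(-1/39) = -575/39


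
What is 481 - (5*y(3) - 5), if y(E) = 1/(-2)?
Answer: 977/2 ≈ 488.50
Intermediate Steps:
y(E) = -½
481 - (5*y(3) - 5) = 481 - (5*(-½) - 5) = 481 - (-5/2 - 5) = 481 - 1*(-15/2) = 481 + 15/2 = 977/2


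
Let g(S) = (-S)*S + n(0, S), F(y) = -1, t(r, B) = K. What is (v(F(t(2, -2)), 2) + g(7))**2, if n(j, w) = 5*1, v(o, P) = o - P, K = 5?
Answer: 2209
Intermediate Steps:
t(r, B) = 5
n(j, w) = 5
g(S) = 5 - S**2 (g(S) = (-S)*S + 5 = -S**2 + 5 = 5 - S**2)
(v(F(t(2, -2)), 2) + g(7))**2 = ((-1 - 1*2) + (5 - 1*7**2))**2 = ((-1 - 2) + (5 - 1*49))**2 = (-3 + (5 - 49))**2 = (-3 - 44)**2 = (-47)**2 = 2209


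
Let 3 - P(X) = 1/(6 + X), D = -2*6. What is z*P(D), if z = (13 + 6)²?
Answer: 6859/6 ≈ 1143.2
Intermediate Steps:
D = -12
z = 361 (z = 19² = 361)
P(X) = 3 - 1/(6 + X)
z*P(D) = 361*((17 + 3*(-12))/(6 - 12)) = 361*((17 - 36)/(-6)) = 361*(-⅙*(-19)) = 361*(19/6) = 6859/6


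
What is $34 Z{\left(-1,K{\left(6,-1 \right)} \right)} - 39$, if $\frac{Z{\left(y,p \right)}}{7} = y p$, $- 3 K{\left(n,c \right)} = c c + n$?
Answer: $\frac{1549}{3} \approx 516.33$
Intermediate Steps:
$K{\left(n,c \right)} = - \frac{n}{3} - \frac{c^{2}}{3}$ ($K{\left(n,c \right)} = - \frac{c c + n}{3} = - \frac{c^{2} + n}{3} = - \frac{n + c^{2}}{3} = - \frac{n}{3} - \frac{c^{2}}{3}$)
$Z{\left(y,p \right)} = 7 p y$ ($Z{\left(y,p \right)} = 7 y p = 7 p y$)
$34 Z{\left(-1,K{\left(6,-1 \right)} \right)} - 39 = 34 \cdot 7 \left(\left(- \frac{1}{3}\right) 6 - \frac{\left(-1\right)^{2}}{3}\right) \left(-1\right) - 39 = 34 \cdot 7 \left(-2 - \frac{1}{3}\right) \left(-1\right) - 39 = 34 \cdot 7 \left(- \frac{7}{3}\right) \left(-1\right) - 39 = 34 \cdot \frac{49}{3} - 39 = \frac{1666}{3} - 39 = \frac{1549}{3}$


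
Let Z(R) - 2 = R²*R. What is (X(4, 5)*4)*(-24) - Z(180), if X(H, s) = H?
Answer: -5832386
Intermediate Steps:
Z(R) = 2 + R³ (Z(R) = 2 + R²*R = 2 + R³)
(X(4, 5)*4)*(-24) - Z(180) = (4*4)*(-24) - (2 + 180³) = 16*(-24) - (2 + 5832000) = -384 - 1*5832002 = -384 - 5832002 = -5832386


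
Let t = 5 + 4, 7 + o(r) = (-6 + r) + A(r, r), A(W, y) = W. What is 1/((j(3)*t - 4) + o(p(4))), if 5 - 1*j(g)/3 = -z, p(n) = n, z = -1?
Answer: 1/99 ≈ 0.010101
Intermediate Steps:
o(r) = -13 + 2*r (o(r) = -7 + ((-6 + r) + r) = -7 + (-6 + 2*r) = -13 + 2*r)
j(g) = 12 (j(g) = 15 - (-3)*(-1) = 15 - 3*1 = 15 - 3 = 12)
t = 9
1/((j(3)*t - 4) + o(p(4))) = 1/((12*9 - 4) + (-13 + 2*4)) = 1/((108 - 4) + (-13 + 8)) = 1/(104 - 5) = 1/99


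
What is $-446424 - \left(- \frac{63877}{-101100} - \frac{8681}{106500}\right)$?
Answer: $- \frac{8011200161419}{17945250} \approx -4.4642 \cdot 10^{5}$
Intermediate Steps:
$-446424 - \left(- \frac{63877}{-101100} - \frac{8681}{106500}\right) = -446424 - \left(\left(-63877\right) \left(- \frac{1}{101100}\right) - \frac{8681}{106500}\right) = -446424 - \left(\frac{63877}{101100} - \frac{8681}{106500}\right) = -446424 - \frac{9875419}{17945250} = - \frac{8011200161419}{17945250}$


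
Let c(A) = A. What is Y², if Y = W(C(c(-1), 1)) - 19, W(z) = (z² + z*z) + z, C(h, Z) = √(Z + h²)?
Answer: 227 - 30*√2 ≈ 184.57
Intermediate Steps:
W(z) = z + 2*z² (W(z) = (z² + z²) + z = 2*z² + z = z + 2*z²)
Y = -19 + √2*(1 + 2*√2) (Y = √(1 + (-1)²)*(1 + 2*√(1 + (-1)²)) - 19 = √(1 + 1)*(1 + 2*√(1 + 1)) - 19 = √2*(1 + 2*√2) - 19 = -19 + √2*(1 + 2*√2) ≈ -13.586)
Y² = (-15 + √2)²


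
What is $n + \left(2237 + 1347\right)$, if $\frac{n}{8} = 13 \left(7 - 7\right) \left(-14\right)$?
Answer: $3584$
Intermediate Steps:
$n = 0$ ($n = 8 \cdot 13 \left(7 - 7\right) \left(-14\right) = 8 \cdot 13 \cdot 0 \left(-14\right) = 8 \cdot 0 \left(-14\right) = 8 \cdot 0 = 0$)
$n + \left(2237 + 1347\right) = 0 + \left(2237 + 1347\right) = 0 + 3584 = 3584$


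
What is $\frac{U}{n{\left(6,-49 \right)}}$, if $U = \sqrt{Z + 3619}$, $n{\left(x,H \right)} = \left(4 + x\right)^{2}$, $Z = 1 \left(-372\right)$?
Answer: $\frac{\sqrt{3247}}{100} \approx 0.56982$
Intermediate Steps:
$Z = -372$
$U = \sqrt{3247}$ ($U = \sqrt{-372 + 3619} = \sqrt{3247} \approx 56.982$)
$\frac{U}{n{\left(6,-49 \right)}} = \frac{\sqrt{3247}}{\left(4 + 6\right)^{2}} = \frac{\sqrt{3247}}{10^{2}} = \frac{\sqrt{3247}}{100}$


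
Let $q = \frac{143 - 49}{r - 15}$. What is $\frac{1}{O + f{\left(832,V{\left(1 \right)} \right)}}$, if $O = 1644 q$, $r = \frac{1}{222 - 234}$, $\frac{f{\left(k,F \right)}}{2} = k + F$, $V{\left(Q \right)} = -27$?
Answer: $- \frac{181}{1563022} \approx -0.0001158$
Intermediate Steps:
$f{\left(k,F \right)} = 2 F + 2 k$ ($f{\left(k,F \right)} = 2 \left(k + F\right) = 2 \left(F + k\right) = 2 F + 2 k$)
$r = - \frac{1}{12}$ ($r = \frac{1}{-12} = - \frac{1}{12} \approx -0.083333$)
$q = - \frac{1128}{181}$ ($q = \frac{143 - 49}{- \frac{1}{12} - 15} = \frac{94}{- \frac{181}{12}} = 94 \left(- \frac{12}{181}\right) = - \frac{1128}{181} \approx -6.232$)
$O = - \frac{1854432}{181}$ ($O = 1644 \left(- \frac{1128}{181}\right) = - \frac{1854432}{181} \approx -10245.0$)
$\frac{1}{O + f{\left(832,V{\left(1 \right)} \right)}} = \frac{1}{- \frac{1854432}{181} + \left(2 \left(-27\right) + 2 \cdot 832\right)} = \frac{1}{- \frac{1854432}{181} + \left(-54 + 1664\right)} = \frac{1}{- \frac{1854432}{181} + 1610} = \frac{1}{- \frac{1563022}{181}} = - \frac{181}{1563022}$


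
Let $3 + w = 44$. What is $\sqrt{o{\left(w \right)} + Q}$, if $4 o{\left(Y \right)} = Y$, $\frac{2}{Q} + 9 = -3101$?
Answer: $\frac{\sqrt{99132805}}{3110} \approx 3.2015$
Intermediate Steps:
$w = 41$ ($w = -3 + 44 = 41$)
$Q = - \frac{1}{1555}$ ($Q = \frac{2}{-9 - 3101} = \frac{2}{-3110} = 2 \left(- \frac{1}{3110}\right) = - \frac{1}{1555} \approx -0.00064309$)
$o{\left(Y \right)} = \frac{Y}{4}$
$\sqrt{o{\left(w \right)} + Q} = \sqrt{\frac{1}{4} \cdot 41 - \frac{1}{1555}} = \sqrt{\frac{41}{4} - \frac{1}{1555}} = \sqrt{\frac{63751}{6220}} = \frac{\sqrt{99132805}}{3110}$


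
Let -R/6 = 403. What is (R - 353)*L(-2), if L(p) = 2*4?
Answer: -22168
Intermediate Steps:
R = -2418 (R = -6*403 = -2418)
L(p) = 8
(R - 353)*L(-2) = (-2418 - 353)*8 = -2771*8 = -22168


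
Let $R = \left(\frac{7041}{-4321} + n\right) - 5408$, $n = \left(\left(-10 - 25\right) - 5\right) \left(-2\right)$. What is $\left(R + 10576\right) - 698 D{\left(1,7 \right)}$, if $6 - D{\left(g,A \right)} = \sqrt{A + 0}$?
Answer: $\frac{4573219}{4321} + 698 \sqrt{7} \approx 2905.1$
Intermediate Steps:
$n = 80$ ($n = \left(\left(-10 - 25\right) - 5\right) \left(-2\right) = \left(-35 - 5\right) \left(-2\right) = \left(-40\right) \left(-2\right) = 80$)
$D{\left(g,A \right)} = 6 - \sqrt{A}$ ($D{\left(g,A \right)} = 6 - \sqrt{A + 0} = 6 - \sqrt{A}$)
$R = - \frac{23029329}{4321}$ ($R = \left(\frac{7041}{-4321} + 80\right) - 5408 = \left(7041 \left(- \frac{1}{4321}\right) + 80\right) - 5408 = \left(- \frac{7041}{4321} + 80\right) - 5408 = \frac{338639}{4321} - 5408 = - \frac{23029329}{4321} \approx -5329.6$)
$\left(R + 10576\right) - 698 D{\left(1,7 \right)} = \left(- \frac{23029329}{4321} + 10576\right) - 698 \left(6 - \sqrt{7}\right) = \frac{22669567}{4321} - \left(4188 - 698 \sqrt{7}\right) = \frac{4573219}{4321} + 698 \sqrt{7}$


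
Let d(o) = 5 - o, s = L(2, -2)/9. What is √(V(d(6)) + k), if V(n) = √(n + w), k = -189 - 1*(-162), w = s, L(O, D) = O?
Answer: √(-243 + 3*I*√7)/3 ≈ 0.084851 + 5.1968*I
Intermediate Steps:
s = 2/9 ≈ 0.22222
w = 2/9 ≈ 0.22222
k = -27 (k = -189 + 162 = -27)
V(n) = √(2/9 + n) (V(n) = √(n + 2/9) = √(2/9 + n))
√(V(d(6)) + k) = √(√(2 + 9*(5 - 1*6))/3 - 27) = √(√(2 + 9*(5 - 6))/3 - 27) = √(√(2 + 9*(-1))/3 - 27) = √(√(2 - 9)/3 - 27) = √(√(-7)/3 - 27) = √((I*√7)/3 - 27) = √(I*√7/3 - 27) = √(-27 + I*√7/3)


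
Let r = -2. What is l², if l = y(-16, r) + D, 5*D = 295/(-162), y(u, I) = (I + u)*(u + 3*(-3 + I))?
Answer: 8160773569/26244 ≈ 3.1096e+5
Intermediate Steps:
y(u, I) = (I + u)*(-9 + u + 3*I) (y(u, I) = (I + u)*(u + (-9 + 3*I)) = (I + u)*(-9 + u + 3*I))
D = -59/162 (D = (295/(-162))/5 = (295*(-1/162))/5 = (⅕)*(-295/162) = -59/162 ≈ -0.36420)
l = 90337/162 (l = ((-16)² - 9*(-2) - 9*(-16) + 3*(-2)² + 4*(-2)*(-16)) - 59/162 = (256 + 18 + 144 + 3*4 + 128) - 59/162 = (256 + 18 + 144 + 12 + 128) - 59/162 = 558 - 59/162 = 90337/162 ≈ 557.64)
l² = (90337/162)² = 8160773569/26244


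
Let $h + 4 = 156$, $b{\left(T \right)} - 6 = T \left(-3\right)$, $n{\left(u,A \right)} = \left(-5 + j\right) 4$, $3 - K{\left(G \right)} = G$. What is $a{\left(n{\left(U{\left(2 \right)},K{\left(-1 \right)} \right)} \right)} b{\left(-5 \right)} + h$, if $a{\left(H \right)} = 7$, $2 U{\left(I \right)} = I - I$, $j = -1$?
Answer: $299$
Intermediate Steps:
$K{\left(G \right)} = 3 - G$
$U{\left(I \right)} = 0$ ($U{\left(I \right)} = \frac{I - I}{2} = \frac{1}{2} \cdot 0 = 0$)
$n{\left(u,A \right)} = -24$ ($n{\left(u,A \right)} = \left(-5 - 1\right) 4 = \left(-6\right) 4 = -24$)
$b{\left(T \right)} = 6 - 3 T$ ($b{\left(T \right)} = 6 + T \left(-3\right) = 6 - 3 T$)
$h = 152$ ($h = -4 + 156 = 152$)
$a{\left(n{\left(U{\left(2 \right)},K{\left(-1 \right)} \right)} \right)} b{\left(-5 \right)} + h = 7 \left(6 - -15\right) + 152 = 7 \left(6 + 15\right) + 152 = 7 \cdot 21 + 152 = 147 + 152 = 299$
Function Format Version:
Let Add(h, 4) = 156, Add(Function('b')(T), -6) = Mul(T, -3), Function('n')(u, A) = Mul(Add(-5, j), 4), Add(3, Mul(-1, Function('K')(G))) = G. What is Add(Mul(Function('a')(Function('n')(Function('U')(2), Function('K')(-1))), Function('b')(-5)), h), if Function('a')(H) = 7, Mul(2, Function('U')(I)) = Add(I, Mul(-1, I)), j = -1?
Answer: 299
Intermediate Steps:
Function('K')(G) = Add(3, Mul(-1, G))
Function('U')(I) = 0 (Function('U')(I) = Mul(Rational(1, 2), Add(I, Mul(-1, I))) = Mul(Rational(1, 2), 0) = 0)
Function('n')(u, A) = -24 (Function('n')(u, A) = Mul(Add(-5, -1), 4) = Mul(-6, 4) = -24)
Function('b')(T) = Add(6, Mul(-3, T)) (Function('b')(T) = Add(6, Mul(T, -3)) = Add(6, Mul(-3, T)))
h = 152 (h = Add(-4, 156) = 152)
Add(Mul(Function('a')(Function('n')(Function('U')(2), Function('K')(-1))), Function('b')(-5)), h) = Add(Mul(7, Add(6, Mul(-3, -5))), 152) = Add(Mul(7, Add(6, 15)), 152) = Add(Mul(7, 21), 152) = Add(147, 152) = 299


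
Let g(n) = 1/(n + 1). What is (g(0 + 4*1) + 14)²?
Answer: 5041/25 ≈ 201.64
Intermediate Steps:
g(n) = 1/(1 + n)
(g(0 + 4*1) + 14)² = (1/(1 + (0 + 4*1)) + 14)² = (1/(1 + (0 + 4)) + 14)² = (1/(1 + 4) + 14)² = (1/5 + 14)² = (⅕ + 14)² = (71/5)² = 5041/25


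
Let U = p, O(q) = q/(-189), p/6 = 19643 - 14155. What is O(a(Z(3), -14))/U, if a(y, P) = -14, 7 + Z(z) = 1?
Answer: 1/444528 ≈ 2.2496e-6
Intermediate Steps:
Z(z) = -6 (Z(z) = -7 + 1 = -6)
p = 32928 (p = 6*(19643 - 14155) = 6*5488 = 32928)
O(q) = -q/189 (O(q) = q*(-1/189) = -q/189)
U = 32928
O(a(Z(3), -14))/U = -1/189*(-14)/32928 = (2/27)*(1/32928) = 1/444528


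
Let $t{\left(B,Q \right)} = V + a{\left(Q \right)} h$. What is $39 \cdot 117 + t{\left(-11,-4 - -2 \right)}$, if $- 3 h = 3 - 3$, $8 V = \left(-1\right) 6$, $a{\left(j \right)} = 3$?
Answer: $\frac{18249}{4} \approx 4562.3$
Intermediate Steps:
$V = - \frac{3}{4}$ ($V = \frac{\left(-1\right) 6}{8} = \frac{1}{8} \left(-6\right) = - \frac{3}{4} \approx -0.75$)
$h = 0$ ($h = - \frac{3 - 3}{3} = \left(- \frac{1}{3}\right) 0 = 0$)
$t{\left(B,Q \right)} = - \frac{3}{4}$ ($t{\left(B,Q \right)} = - \frac{3}{4} + 3 \cdot 0 = - \frac{3}{4} + 0 = - \frac{3}{4}$)
$39 \cdot 117 + t{\left(-11,-4 - -2 \right)} = 39 \cdot 117 - \frac{3}{4} = 4563 - \frac{3}{4} = \frac{18249}{4}$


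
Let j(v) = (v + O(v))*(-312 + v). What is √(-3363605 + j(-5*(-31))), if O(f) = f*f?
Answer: I*√7159865 ≈ 2675.8*I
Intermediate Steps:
O(f) = f²
j(v) = (-312 + v)*(v + v²) (j(v) = (v + v²)*(-312 + v) = (-312 + v)*(v + v²))
√(-3363605 + j(-5*(-31))) = √(-3363605 + (-5*(-31))*(-312 + (-5*(-31))² - (-1555)*(-31))) = √(-3363605 + 155*(-312 + 155² - 311*155)) = √(-3363605 + 155*(-312 + 24025 - 48205)) = √(-3363605 + 155*(-24492)) = √(-3363605 - 3796260) = √(-7159865) = I*√7159865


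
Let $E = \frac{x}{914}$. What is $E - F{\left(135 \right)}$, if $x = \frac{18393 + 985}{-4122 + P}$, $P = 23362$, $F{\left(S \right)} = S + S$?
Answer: $- \frac{2374013911}{8792680} \approx -270.0$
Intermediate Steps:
$F{\left(S \right)} = 2 S$
$x = \frac{9689}{9620}$ ($x = \frac{18393 + 985}{-4122 + 23362} = \frac{19378}{19240} = 19378 \cdot \frac{1}{19240} = \frac{9689}{9620} \approx 1.0072$)
$E = \frac{9689}{8792680}$ ($E = \frac{9689}{9620 \cdot 914} = \frac{9689}{9620} \cdot \frac{1}{914} = \frac{9689}{8792680} \approx 0.0011019$)
$E - F{\left(135 \right)} = \frac{9689}{8792680} - 2 \cdot 135 = \frac{9689}{8792680} - 270 = - \frac{2374013911}{8792680}$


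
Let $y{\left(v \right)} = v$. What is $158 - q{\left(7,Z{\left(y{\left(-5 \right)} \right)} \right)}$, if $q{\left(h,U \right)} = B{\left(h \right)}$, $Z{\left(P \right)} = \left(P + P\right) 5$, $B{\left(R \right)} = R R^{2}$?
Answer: $-185$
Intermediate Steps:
$B{\left(R \right)} = R^{3}$
$Z{\left(P \right)} = 10 P$ ($Z{\left(P \right)} = 2 P 5 = 10 P$)
$q{\left(h,U \right)} = h^{3}$
$158 - q{\left(7,Z{\left(y{\left(-5 \right)} \right)} \right)} = 158 - 7^{3} = 158 - 343 = -185$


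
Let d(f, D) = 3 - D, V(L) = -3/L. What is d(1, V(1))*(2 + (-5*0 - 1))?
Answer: 6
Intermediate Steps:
d(1, V(1))*(2 + (-5*0 - 1)) = (3 - (-3)/1)*(2 + (-5*0 - 1)) = (3 - (-3))*(2 + (0 - 1)) = (3 - 1*(-3))*(2 - 1) = (3 + 3)*1 = 6*1 = 6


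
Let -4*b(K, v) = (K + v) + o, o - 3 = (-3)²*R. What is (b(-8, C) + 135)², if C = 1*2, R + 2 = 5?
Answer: 16641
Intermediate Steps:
R = 3 (R = -2 + 5 = 3)
C = 2
o = 30 (o = 3 + (-3)²*3 = 3 + 9*3 = 3 + 27 = 30)
b(K, v) = -15/2 - K/4 - v/4 (b(K, v) = -((K + v) + 30)/4 = -(30 + K + v)/4 = -15/2 - K/4 - v/4)
(b(-8, C) + 135)² = ((-15/2 - ¼*(-8) - ¼*2) + 135)² = ((-15/2 + 2 - ½) + 135)² = (-6 + 135)² = 129² = 16641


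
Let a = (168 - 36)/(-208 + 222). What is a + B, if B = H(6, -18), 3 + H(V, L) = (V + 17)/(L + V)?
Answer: 379/84 ≈ 4.5119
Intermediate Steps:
H(V, L) = -3 + (17 + V)/(L + V) (H(V, L) = -3 + (V + 17)/(L + V) = -3 + (17 + V)/(L + V))
a = 66/7 (a = 132/14 = 132*(1/14) = 66/7 ≈ 9.4286)
B = -59/12 (B = (17 - 3*(-18) - 2*6)/(-18 + 6) = (17 + 54 - 12)/(-12) = -1/12*59 = -59/12 ≈ -4.9167)
a + B = 66/7 - 59/12 = 379/84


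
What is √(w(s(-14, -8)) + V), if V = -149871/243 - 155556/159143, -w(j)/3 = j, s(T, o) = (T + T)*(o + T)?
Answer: I*√5058313191799753/1432287 ≈ 49.656*I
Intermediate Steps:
s(T, o) = 2*T*(T + o) (s(T, o) = (2*T)*(T + o) = 2*T*(T + o))
w(j) = -3*j
V = -7962906887/12890583 (V = -149871*1/243 - 155556*1/159143 = -49957/81 - 155556/159143 = -7962906887/12890583 ≈ -617.73)
√(w(s(-14, -8)) + V) = √(-6*(-14)*(-14 - 8) - 7962906887/12890583) = √(-6*(-14)*(-22) - 7962906887/12890583) = √(-3*616 - 7962906887/12890583) = √(-1848 - 7962906887/12890583) = √(-31784704271/12890583) = I*√5058313191799753/1432287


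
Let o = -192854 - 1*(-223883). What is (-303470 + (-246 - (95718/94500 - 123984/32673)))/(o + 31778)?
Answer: -7442416483589/1539069833250 ≈ -4.8357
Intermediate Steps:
o = 31029 (o = -192854 + 223883 = 31029)
(-303470 + (-246 - (95718/94500 - 123984/32673)))/(o + 31778) = (-303470 + (-246 - (95718/94500 - 123984/32673)))/(31029 + 31778) = (-303470 + (-246 - (95718*(1/94500) - 123984*1/32673)))/62807 = (-303470 + (-246 - (2279/2250 - 41328/10891)))*(1/62807) = (-303470 + (-246 - 1*(-68167411/24504750)))*(1/62807) = (-303470 + (-246 + 68167411/24504750))*(1/62807) = (-303470 - 5960001089/24504750)*(1/62807) = -7442416483589/24504750*1/62807 = -7442416483589/1539069833250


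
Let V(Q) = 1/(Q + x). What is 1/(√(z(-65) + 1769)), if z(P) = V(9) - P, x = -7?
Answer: √7338/3669 ≈ 0.023348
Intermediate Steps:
V(Q) = 1/(-7 + Q) (V(Q) = 1/(Q - 7) = 1/(-7 + Q))
z(P) = ½ - P (z(P) = 1/(-7 + 9) - P = 1/2 - P = ½ - P)
1/(√(z(-65) + 1769)) = 1/(√((½ - 1*(-65)) + 1769)) = 1/(√((½ + 65) + 1769)) = 1/(√(131/2 + 1769)) = 1/(√(3669/2)) = 1/(√7338/2) = √7338/3669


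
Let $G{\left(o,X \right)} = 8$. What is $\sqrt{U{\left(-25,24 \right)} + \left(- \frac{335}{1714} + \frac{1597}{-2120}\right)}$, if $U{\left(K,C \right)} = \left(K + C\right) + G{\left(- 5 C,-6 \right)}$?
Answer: $\frac{\sqrt{4993653325710}}{908420} \approx 2.4599$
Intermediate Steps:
$U{\left(K,C \right)} = 8 + C + K$ ($U{\left(K,C \right)} = \left(K + C\right) + 8 = \left(C + K\right) + 8 = 8 + C + K$)
$\sqrt{U{\left(-25,24 \right)} + \left(- \frac{335}{1714} + \frac{1597}{-2120}\right)} = \sqrt{\left(8 + 24 - 25\right) + \left(- \frac{335}{1714} + \frac{1597}{-2120}\right)} = \sqrt{7 + \left(\left(-335\right) \frac{1}{1714} + 1597 \left(- \frac{1}{2120}\right)\right)} = \sqrt{7 - \frac{1723729}{1816840}} = \sqrt{\frac{10994151}{1816840}} = \frac{\sqrt{4993653325710}}{908420}$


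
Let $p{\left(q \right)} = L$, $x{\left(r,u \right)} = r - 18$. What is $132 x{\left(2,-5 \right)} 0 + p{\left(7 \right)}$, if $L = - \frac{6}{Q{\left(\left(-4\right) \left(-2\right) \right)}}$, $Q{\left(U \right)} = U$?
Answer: $- \frac{3}{4} \approx -0.75$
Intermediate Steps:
$L = - \frac{3}{4}$ ($L = - \frac{6}{\left(-4\right) \left(-2\right)} = - \frac{6}{8} = \left(-6\right) \frac{1}{8} = - \frac{3}{4} \approx -0.75$)
$x{\left(r,u \right)} = -18 + r$ ($x{\left(r,u \right)} = r - 18 = -18 + r$)
$p{\left(q \right)} = - \frac{3}{4}$
$132 x{\left(2,-5 \right)} 0 + p{\left(7 \right)} = 132 \left(-18 + 2\right) 0 - \frac{3}{4} = 132 \left(\left(-16\right) 0\right) - \frac{3}{4} = 132 \cdot 0 - \frac{3}{4} = 0 - \frac{3}{4} = - \frac{3}{4}$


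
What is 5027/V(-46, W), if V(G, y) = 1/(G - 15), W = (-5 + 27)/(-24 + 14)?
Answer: -306647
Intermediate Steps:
W = -11/5 (W = 22/(-10) = 22*(-⅒) = -11/5 ≈ -2.2000)
V(G, y) = 1/(-15 + G)
5027/V(-46, W) = 5027/(1/(-15 - 46)) = 5027/(1/(-61)) = 5027/(-1/61) = 5027*(-61) = -306647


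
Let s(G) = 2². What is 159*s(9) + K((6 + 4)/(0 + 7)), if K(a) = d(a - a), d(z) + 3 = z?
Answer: 633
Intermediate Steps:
d(z) = -3 + z
s(G) = 4
K(a) = -3 (K(a) = -3 + (a - a) = -3 + 0 = -3)
159*s(9) + K((6 + 4)/(0 + 7)) = 159*4 - 3 = 636 - 3 = 633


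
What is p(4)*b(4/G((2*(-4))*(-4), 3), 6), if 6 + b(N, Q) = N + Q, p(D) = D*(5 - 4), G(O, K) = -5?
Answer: -16/5 ≈ -3.2000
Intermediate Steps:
p(D) = D (p(D) = D*1 = D)
b(N, Q) = -6 + N + Q (b(N, Q) = -6 + (N + Q) = -6 + N + Q)
p(4)*b(4/G((2*(-4))*(-4), 3), 6) = 4*(-6 + 4/(-5) + 6) = 4*(-6 + 4*(-⅕) + 6) = 4*(-6 - ⅘ + 6) = 4*(-⅘) = -16/5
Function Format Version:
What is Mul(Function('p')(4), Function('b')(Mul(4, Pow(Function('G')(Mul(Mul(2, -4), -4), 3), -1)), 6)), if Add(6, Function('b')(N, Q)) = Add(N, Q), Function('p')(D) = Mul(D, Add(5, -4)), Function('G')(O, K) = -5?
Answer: Rational(-16, 5) ≈ -3.2000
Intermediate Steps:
Function('p')(D) = D (Function('p')(D) = Mul(D, 1) = D)
Function('b')(N, Q) = Add(-6, N, Q) (Function('b')(N, Q) = Add(-6, Add(N, Q)) = Add(-6, N, Q))
Mul(Function('p')(4), Function('b')(Mul(4, Pow(Function('G')(Mul(Mul(2, -4), -4), 3), -1)), 6)) = Mul(4, Add(-6, Mul(4, Pow(-5, -1)), 6)) = Mul(4, Add(-6, Mul(4, Rational(-1, 5)), 6)) = Mul(4, Add(-6, Rational(-4, 5), 6)) = Mul(4, Rational(-4, 5)) = Rational(-16, 5)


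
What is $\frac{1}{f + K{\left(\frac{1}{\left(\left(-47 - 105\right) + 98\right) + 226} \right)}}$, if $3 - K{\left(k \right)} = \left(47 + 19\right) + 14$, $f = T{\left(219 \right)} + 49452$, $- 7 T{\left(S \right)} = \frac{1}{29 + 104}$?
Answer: $\frac{931}{45968124} \approx 2.0253 \cdot 10^{-5}$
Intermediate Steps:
$T{\left(S \right)} = - \frac{1}{931}$ ($T{\left(S \right)} = - \frac{1}{7 \left(29 + 104\right)} = - \frac{1}{7 \cdot 133} = \left(- \frac{1}{7}\right) \frac{1}{133} = - \frac{1}{931}$)
$f = \frac{46039811}{931}$ ($f = - \frac{1}{931} + 49452 = \frac{46039811}{931} \approx 49452.0$)
$K{\left(k \right)} = -77$ ($K{\left(k \right)} = 3 - \left(\left(47 + 19\right) + 14\right) = 3 - \left(66 + 14\right) = 3 - 80 = -77$)
$\frac{1}{f + K{\left(\frac{1}{\left(\left(-47 - 105\right) + 98\right) + 226} \right)}} = \frac{1}{\frac{46039811}{931} - 77} = \frac{1}{\frac{45968124}{931}} = \frac{931}{45968124}$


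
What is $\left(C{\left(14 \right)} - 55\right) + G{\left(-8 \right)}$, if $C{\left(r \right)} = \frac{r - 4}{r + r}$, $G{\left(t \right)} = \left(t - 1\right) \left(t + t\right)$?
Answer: $\frac{1251}{14} \approx 89.357$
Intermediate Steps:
$G{\left(t \right)} = 2 t \left(-1 + t\right)$ ($G{\left(t \right)} = \left(-1 + t\right) 2 t = 2 t \left(-1 + t\right)$)
$C{\left(r \right)} = \frac{-4 + r}{2 r}$
$\left(C{\left(14 \right)} - 55\right) + G{\left(-8 \right)} = \left(\frac{-4 + 14}{2 \cdot 14} - 55\right) + 2 \left(-8\right) \left(-1 - 8\right) = \left(\frac{1}{2} \cdot \frac{1}{14} \cdot 10 - 55\right) + 2 \left(-8\right) \left(-9\right) = \left(\frac{5}{14} - 55\right) + 144 = - \frac{765}{14} + 144 = \frac{1251}{14}$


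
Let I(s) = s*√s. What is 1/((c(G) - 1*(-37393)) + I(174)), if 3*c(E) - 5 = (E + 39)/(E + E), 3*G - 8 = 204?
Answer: 60504390840/2254033598115409 - 281529216*√174/2254033598115409 ≈ 2.5195e-5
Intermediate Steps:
G = 212/3 (G = 8/3 + (⅓)*204 = 8/3 + 68 = 212/3 ≈ 70.667)
c(E) = 5/3 + (39 + E)/(6*E) (c(E) = 5/3 + ((E + 39)/(E + E))/3 = 5/3 + ((39 + E)/((2*E)))/3 = 5/3 + ((39 + E)*(1/(2*E)))/3 = 5/3 + ((39 + E)/(2*E))/3 = 5/3 + (39 + E)/(6*E))
I(s) = s^(3/2)
1/((c(G) - 1*(-37393)) + I(174)) = 1/(((39 + 11*(212/3))/(6*(212/3)) - 1*(-37393)) + 174^(3/2)) = 1/(((⅙)*(3/212)*(39 + 2332/3) + 37393) + 174*√174) = 1/(((⅙)*(3/212)*(2449/3) + 37393) + 174*√174) = 1/((2449/1272 + 37393) + 174*√174) = 1/(47566345/1272 + 174*√174)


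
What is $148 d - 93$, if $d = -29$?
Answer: $-4385$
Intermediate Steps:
$148 d - 93 = 148 \left(-29\right) - 93 = -4292 - 93 = -4385$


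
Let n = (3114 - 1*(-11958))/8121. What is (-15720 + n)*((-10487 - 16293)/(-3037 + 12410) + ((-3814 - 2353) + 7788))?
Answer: -481952704232/18949 ≈ -2.5434e+7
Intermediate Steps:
n = 5024/2707 (n = (3114 + 11958)*(1/8121) = 15072*(1/8121) = 5024/2707 ≈ 1.8559)
(-15720 + n)*((-10487 - 16293)/(-3037 + 12410) + ((-3814 - 2353) + 7788)) = (-15720 + 5024/2707)*((-10487 - 16293)/(-3037 + 12410) + ((-3814 - 2353) + 7788)) = -42549016*(-26780/9373 + (-6167 + 7788))/2707 = -42549016*(-26780*1/9373 + 1621)/2707 = -42549016*(-20/7 + 1621)/2707 = -42549016/2707*11327/7 = -481952704232/18949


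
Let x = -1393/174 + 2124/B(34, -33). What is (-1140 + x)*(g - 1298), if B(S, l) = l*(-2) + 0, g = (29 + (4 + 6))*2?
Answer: 1302769070/957 ≈ 1.3613e+6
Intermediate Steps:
g = 78 (g = (29 + 10)*2 = 39*2 = 78)
B(S, l) = -2*l (B(S, l) = -2*l + 0 = -2*l)
x = 46273/1914 (x = -1393/174 + 2124/((-2*(-33))) = -1393*1/174 + 2124/66 = -1393/174 + 2124*(1/66) = -1393/174 + 354/11 = 46273/1914 ≈ 24.176)
(-1140 + x)*(g - 1298) = (-1140 + 46273/1914)*(78 - 1298) = -2135687/1914*(-1220) = 1302769070/957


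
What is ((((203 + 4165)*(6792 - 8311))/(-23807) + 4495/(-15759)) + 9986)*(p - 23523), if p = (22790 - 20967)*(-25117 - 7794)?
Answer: -33019267512623326508/53596359 ≈ -6.1607e+11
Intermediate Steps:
p = -59996753 (p = 1823*(-32911) = -59996753)
((((203 + 4165)*(6792 - 8311))/(-23807) + 4495/(-15759)) + 9986)*(p - 23523) = ((((203 + 4165)*(6792 - 8311))/(-23807) + 4495/(-15759)) + 9986)*(-59996753 - 23523) = (((4368*(-1519))*(-1/23807) + 4495*(-1/15759)) + 9986)*(-60020276) = ((-6634992*(-1/23807) - 4495/15759) + 9986)*(-60020276) = ((947856/3401 - 4495/15759) + 9986)*(-60020276) = (14921975209/53596359 + 9986)*(-60020276) = (550135216183/53596359)*(-60020276) = -33019267512623326508/53596359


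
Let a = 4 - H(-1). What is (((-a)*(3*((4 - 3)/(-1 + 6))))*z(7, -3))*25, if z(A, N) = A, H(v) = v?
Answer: -525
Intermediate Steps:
a = 5 (a = 4 - 1*(-1) = 4 + 1 = 5)
(((-a)*(3*((4 - 3)/(-1 + 6))))*z(7, -3))*25 = (((-1*5)*(3*((4 - 3)/(-1 + 6))))*7)*25 = (-15*1/5*7)*25 = (-15*1*(⅕)*7)*25 = (-15/5*7)*25 = (-5*⅗*7)*25 = -3*7*25 = -21*25 = -525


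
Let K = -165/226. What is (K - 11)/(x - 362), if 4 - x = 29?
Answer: 2651/87462 ≈ 0.030310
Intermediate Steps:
K = -165/226 (K = -165*1/226 = -165/226 ≈ -0.73009)
x = -25 (x = 4 - 1*29 = 4 - 29 = -25)
(K - 11)/(x - 362) = (-165/226 - 11)/(-25 - 362) = -2651/226/(-387) = -2651/226*(-1/387) = 2651/87462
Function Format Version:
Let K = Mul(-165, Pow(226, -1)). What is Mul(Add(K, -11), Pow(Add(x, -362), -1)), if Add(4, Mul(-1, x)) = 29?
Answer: Rational(2651, 87462) ≈ 0.030310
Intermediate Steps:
K = Rational(-165, 226) (K = Mul(-165, Rational(1, 226)) = Rational(-165, 226) ≈ -0.73009)
x = -25 (x = Add(4, Mul(-1, 29)) = Add(4, -29) = -25)
Mul(Add(K, -11), Pow(Add(x, -362), -1)) = Mul(Add(Rational(-165, 226), -11), Pow(Add(-25, -362), -1)) = Mul(Rational(-2651, 226), Pow(-387, -1)) = Mul(Rational(-2651, 226), Rational(-1, 387)) = Rational(2651, 87462)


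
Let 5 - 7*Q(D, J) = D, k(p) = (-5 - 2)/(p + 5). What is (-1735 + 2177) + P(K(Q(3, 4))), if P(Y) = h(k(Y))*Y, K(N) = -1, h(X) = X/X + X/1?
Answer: 1771/4 ≈ 442.75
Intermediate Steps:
k(p) = -7/(5 + p)
Q(D, J) = 5/7 - D/7
h(X) = 1 + X (h(X) = 1 + X*1 = 1 + X)
P(Y) = Y*(1 - 7/(5 + Y)) (P(Y) = (1 - 7/(5 + Y))*Y = Y*(1 - 7/(5 + Y)))
(-1735 + 2177) + P(K(Q(3, 4))) = (-1735 + 2177) - (-2 - 1)/(5 - 1) = 442 - 1*(-3)/4 = 442 - 1*¼*(-3) = 442 + ¾ = 1771/4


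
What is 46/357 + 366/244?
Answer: 1163/714 ≈ 1.6289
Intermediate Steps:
46/357 + 366/244 = 46*(1/357) + 366*(1/244) = 46/357 + 3/2 = 1163/714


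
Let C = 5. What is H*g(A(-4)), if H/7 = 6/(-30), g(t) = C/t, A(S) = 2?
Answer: -7/2 ≈ -3.5000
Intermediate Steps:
g(t) = 5/t
H = -7/5 (H = 7*(6/(-30)) = 7*(6*(-1/30)) = 7*(-⅕) = -7/5 ≈ -1.4000)
H*g(A(-4)) = -7/2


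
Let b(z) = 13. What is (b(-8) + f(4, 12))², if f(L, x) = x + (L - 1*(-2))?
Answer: 961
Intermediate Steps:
f(L, x) = 2 + L + x (f(L, x) = x + (L + 2) = x + (2 + L) = 2 + L + x)
(b(-8) + f(4, 12))² = (13 + (2 + 4 + 12))² = (13 + 18)² = 31² = 961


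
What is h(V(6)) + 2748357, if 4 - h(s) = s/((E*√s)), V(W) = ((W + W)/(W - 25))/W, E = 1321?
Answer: 2748361 - I*√38/25099 ≈ 2.7484e+6 - 0.0002456*I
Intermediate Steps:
V(W) = 2/(-25 + W) (V(W) = ((2*W)/(-25 + W))/W = (2*W/(-25 + W))/W = 2/(-25 + W))
h(s) = 4 - √s/1321 (h(s) = 4 - s/(1321*√s) = 4 - s*1/(1321*√s) = 4 - √s/1321)
h(V(6)) + 2748357 = (4 - √2*(I*√19/19)/1321) + 2748357 = (4 - I*√38/19/1321) + 2748357 = (4 - I*√38/25099) + 2748357 = 2748361 - I*√38/25099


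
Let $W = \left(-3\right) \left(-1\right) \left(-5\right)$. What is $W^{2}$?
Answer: $225$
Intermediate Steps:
$W = -15$ ($W = 3 \left(-5\right) = -15$)
$W^{2} = \left(-15\right)^{2} = 225$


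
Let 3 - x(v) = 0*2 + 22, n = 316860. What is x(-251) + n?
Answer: 316841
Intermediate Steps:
x(v) = -19 (x(v) = 3 - (0*2 + 22) = 3 - (0 + 22) = 3 - 1*22 = 3 - 22 = -19)
x(-251) + n = -19 + 316860 = 316841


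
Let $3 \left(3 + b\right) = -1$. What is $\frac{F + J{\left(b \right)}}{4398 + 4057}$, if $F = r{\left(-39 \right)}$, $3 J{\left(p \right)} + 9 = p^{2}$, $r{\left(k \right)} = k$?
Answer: $- \frac{1034}{228285} \approx -0.0045294$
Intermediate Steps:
$b = - \frac{10}{3}$ ($b = -3 + \frac{1}{3} \left(-1\right) = -3 - \frac{1}{3} = - \frac{10}{3} \approx -3.3333$)
$J{\left(p \right)} = -3 + \frac{p^{2}}{3}$
$F = -39$
$\frac{F + J{\left(b \right)}}{4398 + 4057} = \frac{-39 - \left(3 - \frac{\left(- \frac{10}{3}\right)^{2}}{3}\right)}{4398 + 4057} = \frac{-39 + \left(-3 + \frac{1}{3} \cdot \frac{100}{9}\right)}{8455} = \left(-39 + \left(-3 + \frac{100}{27}\right)\right) \frac{1}{8455} = \left(-39 + \frac{19}{27}\right) \frac{1}{8455} = \left(- \frac{1034}{27}\right) \frac{1}{8455} = - \frac{1034}{228285}$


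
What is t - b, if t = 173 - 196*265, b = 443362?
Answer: -495129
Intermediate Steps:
t = -51767 (t = 173 - 51940 = -51767)
t - b = -51767 - 1*443362 = -51767 - 443362 = -495129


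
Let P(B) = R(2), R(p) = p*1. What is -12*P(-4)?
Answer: -24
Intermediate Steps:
R(p) = p
P(B) = 2
-12*P(-4) = -12*2 = -24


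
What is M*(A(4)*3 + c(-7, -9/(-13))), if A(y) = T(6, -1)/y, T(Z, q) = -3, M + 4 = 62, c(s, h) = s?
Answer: -1073/2 ≈ -536.50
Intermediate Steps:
M = 58 (M = -4 + 62 = 58)
A(y) = -3/y
M*(A(4)*3 + c(-7, -9/(-13))) = 58*(-3/4*3 - 7) = 58*(-3*¼*3 - 7) = 58*(-¾*3 - 7) = 58*(-9/4 - 7) = 58*(-37/4) = -1073/2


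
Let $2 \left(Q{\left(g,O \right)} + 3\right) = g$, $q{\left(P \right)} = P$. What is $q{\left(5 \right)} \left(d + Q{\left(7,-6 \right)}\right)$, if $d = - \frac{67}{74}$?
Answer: $- \frac{75}{37} \approx -2.027$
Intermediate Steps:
$Q{\left(g,O \right)} = -3 + \frac{g}{2}$
$d = - \frac{67}{74}$ ($d = \left(-67\right) \frac{1}{74} = - \frac{67}{74} \approx -0.90541$)
$q{\left(5 \right)} \left(d + Q{\left(7,-6 \right)}\right) = 5 \left(- \frac{67}{74} + \left(-3 + \frac{1}{2} \cdot 7\right)\right) = 5 \left(- \frac{67}{74} + \left(-3 + \frac{7}{2}\right)\right) = 5 \left(- \frac{67}{74} + \frac{1}{2}\right) = 5 \left(- \frac{15}{37}\right) = - \frac{75}{37}$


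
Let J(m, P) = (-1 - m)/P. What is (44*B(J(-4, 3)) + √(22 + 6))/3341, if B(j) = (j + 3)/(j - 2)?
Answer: -176/3341 + 2*√7/3341 ≈ -0.051095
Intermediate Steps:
J(m, P) = (-1 - m)/P
B(j) = (3 + j)/(-2 + j)
(44*B(J(-4, 3)) + √(22 + 6))/3341 = (44*((3 + (-1 - 1*(-4))/3)/(-2 + (-1 - 1*(-4))/3)) + √(22 + 6))/3341 = (44*((3 + (-1 + 4)/3)/(-2 + (-1 + 4)/3)) + √28)*(1/3341) = (44*((3 + (⅓)*3)/(-2 + (⅓)*3)) + 2*√7)*(1/3341) = (44*((3 + 1)/(-2 + 1)) + 2*√7)*(1/3341) = (44*(4/(-1)) + 2*√7)*(1/3341) = (44*(-1*4) + 2*√7)*(1/3341) = (44*(-4) + 2*√7)*(1/3341) = (-176 + 2*√7)*(1/3341) = -176/3341 + 2*√7/3341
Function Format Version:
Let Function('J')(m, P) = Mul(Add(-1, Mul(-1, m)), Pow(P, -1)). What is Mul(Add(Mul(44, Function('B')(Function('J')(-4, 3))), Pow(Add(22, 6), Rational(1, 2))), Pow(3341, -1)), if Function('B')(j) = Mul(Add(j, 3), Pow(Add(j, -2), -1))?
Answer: Add(Rational(-176, 3341), Mul(Rational(2, 3341), Pow(7, Rational(1, 2)))) ≈ -0.051095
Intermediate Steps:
Function('J')(m, P) = Mul(Pow(P, -1), Add(-1, Mul(-1, m)))
Function('B')(j) = Mul(Pow(Add(-2, j), -1), Add(3, j)) (Function('B')(j) = Mul(Add(3, j), Pow(Add(-2, j), -1)) = Mul(Pow(Add(-2, j), -1), Add(3, j)))
Mul(Add(Mul(44, Function('B')(Function('J')(-4, 3))), Pow(Add(22, 6), Rational(1, 2))), Pow(3341, -1)) = Mul(Add(Mul(44, Mul(Pow(Add(-2, Mul(Pow(3, -1), Add(-1, Mul(-1, -4)))), -1), Add(3, Mul(Pow(3, -1), Add(-1, Mul(-1, -4)))))), Pow(Add(22, 6), Rational(1, 2))), Pow(3341, -1)) = Mul(Add(Mul(44, Mul(Pow(Add(-2, Mul(Rational(1, 3), Add(-1, 4))), -1), Add(3, Mul(Rational(1, 3), Add(-1, 4))))), Pow(28, Rational(1, 2))), Rational(1, 3341)) = Mul(Add(Mul(44, Mul(Pow(Add(-2, Mul(Rational(1, 3), 3)), -1), Add(3, Mul(Rational(1, 3), 3)))), Mul(2, Pow(7, Rational(1, 2)))), Rational(1, 3341)) = Mul(Add(Mul(44, Mul(Pow(Add(-2, 1), -1), Add(3, 1))), Mul(2, Pow(7, Rational(1, 2)))), Rational(1, 3341)) = Mul(Add(Mul(44, Mul(Pow(-1, -1), 4)), Mul(2, Pow(7, Rational(1, 2)))), Rational(1, 3341)) = Mul(Add(Mul(44, Mul(-1, 4)), Mul(2, Pow(7, Rational(1, 2)))), Rational(1, 3341)) = Mul(Add(Mul(44, -4), Mul(2, Pow(7, Rational(1, 2)))), Rational(1, 3341)) = Mul(Add(-176, Mul(2, Pow(7, Rational(1, 2)))), Rational(1, 3341)) = Add(Rational(-176, 3341), Mul(Rational(2, 3341), Pow(7, Rational(1, 2))))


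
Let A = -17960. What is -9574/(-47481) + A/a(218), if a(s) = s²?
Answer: -99440996/564121761 ≈ -0.17628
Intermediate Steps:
-9574/(-47481) + A/a(218) = -9574/(-47481) - 17960/(218²) = -9574*(-1/47481) - 17960/47524 = 9574/47481 - 17960*1/47524 = 9574/47481 - 4490/11881 = -99440996/564121761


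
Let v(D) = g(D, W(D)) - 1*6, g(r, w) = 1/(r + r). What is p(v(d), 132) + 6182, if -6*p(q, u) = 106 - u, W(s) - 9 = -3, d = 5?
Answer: 18559/3 ≈ 6186.3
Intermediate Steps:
W(s) = 6 (W(s) = 9 - 3 = 6)
g(r, w) = 1/(2*r)
v(D) = -6 + 1/(2*D) (v(D) = 1/(2*D) - 1*6 = 1/(2*D) - 6 = -6 + 1/(2*D))
p(q, u) = -53/3 + u/6 (p(q, u) = -(106 - u)/6 = -53/3 + u/6)
p(v(d), 132) + 6182 = (-53/3 + (1/6)*132) + 6182 = (-53/3 + 22) + 6182 = 13/3 + 6182 = 18559/3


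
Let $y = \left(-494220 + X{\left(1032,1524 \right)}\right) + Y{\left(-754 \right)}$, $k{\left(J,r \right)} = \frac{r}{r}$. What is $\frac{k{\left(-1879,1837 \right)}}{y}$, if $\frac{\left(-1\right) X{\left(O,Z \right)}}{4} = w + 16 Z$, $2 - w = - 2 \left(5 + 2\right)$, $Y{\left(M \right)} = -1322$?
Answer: $- \frac{1}{593142} \approx -1.6859 \cdot 10^{-6}$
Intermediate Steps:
$w = 16$ ($w = 2 - - 2 \left(5 + 2\right) = 2 - \left(-2\right) 7 = 2 - -14 = 2 + 14 = 16$)
$k{\left(J,r \right)} = 1$
$X{\left(O,Z \right)} = -64 - 64 Z$ ($X{\left(O,Z \right)} = - 4 \left(16 + 16 Z\right) = -64 - 64 Z$)
$y = -593142$ ($y = \left(-494220 - 97600\right) - 1322 = -591820 - 1322 = -593142$)
$\frac{k{\left(-1879,1837 \right)}}{y} = 1 \frac{1}{-593142} = 1 \left(- \frac{1}{593142}\right) = - \frac{1}{593142}$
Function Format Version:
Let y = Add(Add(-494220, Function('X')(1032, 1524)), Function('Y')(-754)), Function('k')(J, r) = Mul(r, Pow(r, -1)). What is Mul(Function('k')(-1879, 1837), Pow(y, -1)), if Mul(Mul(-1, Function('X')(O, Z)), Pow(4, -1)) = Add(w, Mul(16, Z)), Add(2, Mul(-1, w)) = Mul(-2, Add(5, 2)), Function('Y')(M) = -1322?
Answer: Rational(-1, 593142) ≈ -1.6859e-6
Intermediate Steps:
w = 16 (w = Add(2, Mul(-1, Mul(-2, Add(5, 2)))) = Add(2, Mul(-1, Mul(-2, 7))) = Add(2, Mul(-1, -14)) = Add(2, 14) = 16)
Function('k')(J, r) = 1
Function('X')(O, Z) = Add(-64, Mul(-64, Z)) (Function('X')(O, Z) = Mul(-4, Add(16, Mul(16, Z))) = Add(-64, Mul(-64, Z)))
y = -593142 (y = Add(Add(-494220, Add(-64, Mul(-64, 1524))), -1322) = Add(Add(-494220, Add(-64, -97536)), -1322) = Add(Add(-494220, -97600), -1322) = Add(-591820, -1322) = -593142)
Mul(Function('k')(-1879, 1837), Pow(y, -1)) = Mul(1, Pow(-593142, -1)) = Mul(1, Rational(-1, 593142)) = Rational(-1, 593142)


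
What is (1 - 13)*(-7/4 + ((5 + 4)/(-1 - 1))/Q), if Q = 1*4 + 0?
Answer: 69/2 ≈ 34.500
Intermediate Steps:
Q = 4 (Q = 4 + 0 = 4)
(1 - 13)*(-7/4 + ((5 + 4)/(-1 - 1))/Q) = (1 - 13)*(-7/4 + ((5 + 4)/(-1 - 1))/4) = -12*(-7*1/4 + (9/(-2))*(1/4)) = -12*(-7/4 + (9*(-1/2))*(1/4)) = -12*(-7/4 - 9/2*1/4) = -12*(-7/4 - 9/8) = -12*(-23/8) = 69/2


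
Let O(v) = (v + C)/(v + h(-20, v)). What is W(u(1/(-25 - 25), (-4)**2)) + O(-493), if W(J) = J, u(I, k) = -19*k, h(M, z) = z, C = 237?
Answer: -149744/493 ≈ -303.74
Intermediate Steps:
O(v) = (237 + v)/(2*v) (O(v) = (v + 237)/(v + v) = (237 + v)/((2*v)) = (237 + v)*(1/(2*v)) = (237 + v)/(2*v))
W(u(1/(-25 - 25), (-4)**2)) + O(-493) = -19*(-4)**2 + (1/2)*(237 - 493)/(-493) = -19*16 + (1/2)*(-1/493)*(-256) = -304 + 128/493 = -149744/493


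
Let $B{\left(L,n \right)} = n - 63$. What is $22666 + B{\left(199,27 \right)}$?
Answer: $22630$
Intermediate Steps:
$B{\left(L,n \right)} = -63 + n$
$22666 + B{\left(199,27 \right)} = 22666 + \left(-63 + 27\right) = 22666 - 36 = 22630$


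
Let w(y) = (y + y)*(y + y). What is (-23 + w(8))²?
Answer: 54289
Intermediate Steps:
w(y) = 4*y² (w(y) = (2*y)*(2*y) = 4*y²)
(-23 + w(8))² = (-23 + 4*8²)² = (-23 + 4*64)² = (-23 + 256)² = 233² = 54289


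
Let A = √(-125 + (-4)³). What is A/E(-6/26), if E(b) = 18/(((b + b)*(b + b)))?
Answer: 6*I*√21/169 ≈ 0.16269*I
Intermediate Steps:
E(b) = 9/(2*b²) (E(b) = 18/(((2*b)*(2*b))) = 18/((4*b²)) = 18*(1/(4*b²)) = 9/(2*b²))
A = 3*I*√21 (A = √(-125 - 64) = √(-189) = 3*I*√21 ≈ 13.748*I)
A/E(-6/26) = (3*I*√21)/((9/(2*(-6/26)²))) = (3*I*√21)/((9/(2*(-6*1/26)²))) = (3*I*√21)/((9/(2*(-3/13)²))) = (3*I*√21)/(((9/2)*(169/9))) = (3*I*√21)/(169/2) = (3*I*√21)*(2/169) = 6*I*√21/169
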